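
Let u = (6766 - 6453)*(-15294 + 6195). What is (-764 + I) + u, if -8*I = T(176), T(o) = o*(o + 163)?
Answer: -2856209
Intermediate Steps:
T(o) = o*(163 + o)
I = -7458 (I = -22*(163 + 176) = -22*339 = -1/8*59664 = -7458)
u = -2847987 (u = 313*(-9099) = -2847987)
(-764 + I) + u = (-764 - 7458) - 2847987 = -8222 - 2847987 = -2856209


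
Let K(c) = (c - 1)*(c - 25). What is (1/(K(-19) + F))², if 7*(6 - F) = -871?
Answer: 49/50027329 ≈ 9.7946e-7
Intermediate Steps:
F = 913/7 (F = 6 - ⅐*(-871) = 6 + 871/7 = 913/7 ≈ 130.43)
K(c) = (-1 + c)*(-25 + c)
(1/(K(-19) + F))² = (1/((25 + (-19)² - 26*(-19)) + 913/7))² = (1/((25 + 361 + 494) + 913/7))² = (1/(880 + 913/7))² = (1/(7073/7))² = (7/7073)² = 49/50027329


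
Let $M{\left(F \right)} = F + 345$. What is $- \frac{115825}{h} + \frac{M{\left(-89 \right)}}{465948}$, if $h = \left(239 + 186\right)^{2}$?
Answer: $- \frac{539221871}{841618575} \approx -0.6407$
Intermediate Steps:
$h = 180625$ ($h = 425^{2} = 180625$)
$M{\left(F \right)} = 345 + F$
$- \frac{115825}{h} + \frac{M{\left(-89 \right)}}{465948} = - \frac{115825}{180625} + \frac{345 - 89}{465948} = \left(-115825\right) \frac{1}{180625} + 256 \cdot \frac{1}{465948} = - \frac{4633}{7225} + \frac{64}{116487} = - \frac{539221871}{841618575}$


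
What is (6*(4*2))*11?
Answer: 528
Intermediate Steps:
(6*(4*2))*11 = (6*8)*11 = 48*11 = 528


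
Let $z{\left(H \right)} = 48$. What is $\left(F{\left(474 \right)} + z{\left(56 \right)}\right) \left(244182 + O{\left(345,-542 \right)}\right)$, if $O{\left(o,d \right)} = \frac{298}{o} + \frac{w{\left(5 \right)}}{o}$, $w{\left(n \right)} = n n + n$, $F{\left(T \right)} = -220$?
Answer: $- \frac{14489816296}{345} \approx -4.1999 \cdot 10^{7}$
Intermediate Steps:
$w{\left(n \right)} = n + n^{2}$ ($w{\left(n \right)} = n^{2} + n = n + n^{2}$)
$O{\left(o,d \right)} = \frac{328}{o}$ ($O{\left(o,d \right)} = \frac{298}{o} + \frac{5 \left(1 + 5\right)}{o} = \frac{298}{o} + \frac{5 \cdot 6}{o} = \frac{298}{o} + \frac{30}{o} = \frac{328}{o}$)
$\left(F{\left(474 \right)} + z{\left(56 \right)}\right) \left(244182 + O{\left(345,-542 \right)}\right) = \left(-220 + 48\right) \left(244182 + \frac{328}{345}\right) = - 172 \left(244182 + 328 \cdot \frac{1}{345}\right) = - 172 \left(244182 + \frac{328}{345}\right) = \left(-172\right) \frac{84243118}{345} = - \frac{14489816296}{345}$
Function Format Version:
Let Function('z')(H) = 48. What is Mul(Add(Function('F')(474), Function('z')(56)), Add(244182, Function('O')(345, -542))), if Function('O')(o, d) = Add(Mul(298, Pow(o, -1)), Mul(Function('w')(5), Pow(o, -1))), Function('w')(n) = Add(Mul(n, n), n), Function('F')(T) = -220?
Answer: Rational(-14489816296, 345) ≈ -4.1999e+7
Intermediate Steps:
Function('w')(n) = Add(n, Pow(n, 2)) (Function('w')(n) = Add(Pow(n, 2), n) = Add(n, Pow(n, 2)))
Function('O')(o, d) = Mul(328, Pow(o, -1)) (Function('O')(o, d) = Add(Mul(298, Pow(o, -1)), Mul(Mul(5, Add(1, 5)), Pow(o, -1))) = Add(Mul(298, Pow(o, -1)), Mul(Mul(5, 6), Pow(o, -1))) = Add(Mul(298, Pow(o, -1)), Mul(30, Pow(o, -1))) = Mul(328, Pow(o, -1)))
Mul(Add(Function('F')(474), Function('z')(56)), Add(244182, Function('O')(345, -542))) = Mul(Add(-220, 48), Add(244182, Mul(328, Pow(345, -1)))) = Mul(-172, Add(244182, Mul(328, Rational(1, 345)))) = Mul(-172, Add(244182, Rational(328, 345))) = Mul(-172, Rational(84243118, 345)) = Rational(-14489816296, 345)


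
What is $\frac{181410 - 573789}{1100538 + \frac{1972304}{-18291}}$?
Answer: $- \frac{7177004289}{20127968254} \approx -0.35657$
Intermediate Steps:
$\frac{181410 - 573789}{1100538 + \frac{1972304}{-18291}} = - \frac{392379}{1100538 + 1972304 \left(- \frac{1}{18291}\right)} = - \frac{392379}{1100538 - \frac{1972304}{18291}} = - \frac{392379}{\frac{20127968254}{18291}} = \left(-392379\right) \frac{18291}{20127968254} = - \frac{7177004289}{20127968254}$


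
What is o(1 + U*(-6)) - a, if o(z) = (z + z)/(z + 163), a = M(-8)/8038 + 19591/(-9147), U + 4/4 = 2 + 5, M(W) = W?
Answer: 3754797533/2352754752 ≈ 1.5959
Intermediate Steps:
U = 6 (U = -1 + (2 + 5) = -1 + 7 = 6)
a = -78772817/36761793 (a = -8/8038 + 19591/(-9147) = -8*1/8038 + 19591*(-1/9147) = -4/4019 - 19591/9147 = -78772817/36761793 ≈ -2.1428)
o(z) = 2*z/(163 + z) (o(z) = (2*z)/(163 + z) = 2*z/(163 + z))
o(1 + U*(-6)) - a = 2*(1 + 6*(-6))/(163 + (1 + 6*(-6))) - 1*(-78772817/36761793) = 2*(1 - 36)/(163 + (1 - 36)) + 78772817/36761793 = 2*(-35)/(163 - 35) + 78772817/36761793 = 2*(-35)/128 + 78772817/36761793 = 2*(-35)*(1/128) + 78772817/36761793 = -35/64 + 78772817/36761793 = 3754797533/2352754752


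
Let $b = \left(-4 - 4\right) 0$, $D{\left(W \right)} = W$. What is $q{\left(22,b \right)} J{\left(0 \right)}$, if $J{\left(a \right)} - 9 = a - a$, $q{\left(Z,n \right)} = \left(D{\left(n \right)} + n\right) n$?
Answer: $0$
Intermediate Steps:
$b = 0$ ($b = \left(-8\right) 0 = 0$)
$q{\left(Z,n \right)} = 2 n^{2}$ ($q{\left(Z,n \right)} = \left(n + n\right) n = 2 n n = 2 n^{2}$)
$J{\left(a \right)} = 9$ ($J{\left(a \right)} = 9 + \left(a - a\right) = 9 + 0 = 9$)
$q{\left(22,b \right)} J{\left(0 \right)} = 2 \cdot 0^{2} \cdot 9 = 2 \cdot 0 \cdot 9 = 0 \cdot 9 = 0$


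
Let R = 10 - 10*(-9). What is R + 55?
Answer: 155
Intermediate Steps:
R = 100 (R = 10 + 90 = 100)
R + 55 = 100 + 55 = 155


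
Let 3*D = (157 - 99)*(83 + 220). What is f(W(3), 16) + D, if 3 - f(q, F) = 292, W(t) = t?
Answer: 5569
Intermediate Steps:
f(q, F) = -289 (f(q, F) = 3 - 1*292 = 3 - 292 = -289)
D = 5858 (D = ((157 - 99)*(83 + 220))/3 = (58*303)/3 = (⅓)*17574 = 5858)
f(W(3), 16) + D = -289 + 5858 = 5569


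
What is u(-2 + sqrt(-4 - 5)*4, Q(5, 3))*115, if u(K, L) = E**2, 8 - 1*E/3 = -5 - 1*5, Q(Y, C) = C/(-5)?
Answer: 335340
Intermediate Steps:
Q(Y, C) = -C/5 (Q(Y, C) = C*(-1/5) = -C/5)
E = 54 (E = 24 - 3*(-5 - 1*5) = 24 - 3*(-5 - 5) = 24 - 3*(-10) = 24 + 30 = 54)
u(K, L) = 2916 (u(K, L) = 54**2 = 2916)
u(-2 + sqrt(-4 - 5)*4, Q(5, 3))*115 = 2916*115 = 335340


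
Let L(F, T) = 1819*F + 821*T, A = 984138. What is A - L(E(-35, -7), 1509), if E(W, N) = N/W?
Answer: -1275574/5 ≈ -2.5511e+5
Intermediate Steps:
L(F, T) = 821*T + 1819*F
A - L(E(-35, -7), 1509) = 984138 - (821*1509 + 1819*(-7/(-35))) = 984138 - (1238889 + 1819*(-7*(-1/35))) = 984138 - (1238889 + 1819*(⅕)) = 984138 - (1238889 + 1819/5) = 984138 - 1*6196264/5 = 984138 - 6196264/5 = -1275574/5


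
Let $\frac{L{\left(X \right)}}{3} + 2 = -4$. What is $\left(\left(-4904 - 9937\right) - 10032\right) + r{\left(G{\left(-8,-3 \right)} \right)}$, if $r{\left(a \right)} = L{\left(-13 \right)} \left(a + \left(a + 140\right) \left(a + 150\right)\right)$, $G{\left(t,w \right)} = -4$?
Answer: $-382209$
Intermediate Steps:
$L{\left(X \right)} = -18$ ($L{\left(X \right)} = -6 + 3 \left(-4\right) = -6 - 12 = -18$)
$r{\left(a \right)} = - 18 a - 18 \left(140 + a\right) \left(150 + a\right)$ ($r{\left(a \right)} = - 18 \left(a + \left(a + 140\right) \left(a + 150\right)\right) = - 18 \left(a + \left(140 + a\right) \left(150 + a\right)\right) = - 18 a - 18 \left(140 + a\right) \left(150 + a\right)$)
$\left(\left(-4904 - 9937\right) - 10032\right) + r{\left(G{\left(-8,-3 \right)} \right)} = \left(\left(-4904 - 9937\right) - 10032\right) - \left(357048 + 288\right) = \left(-14841 - 10032\right) - 357336 = -24873 - 357336 = -382209$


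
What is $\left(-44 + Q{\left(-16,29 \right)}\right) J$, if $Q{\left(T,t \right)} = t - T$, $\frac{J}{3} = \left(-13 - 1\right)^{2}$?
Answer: $588$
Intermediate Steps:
$J = 588$ ($J = 3 \left(-13 - 1\right)^{2} = 3 \left(-14\right)^{2} = 3 \cdot 196 = 588$)
$\left(-44 + Q{\left(-16,29 \right)}\right) J = \left(-44 + \left(29 - -16\right)\right) 588 = \left(-44 + \left(29 + 16\right)\right) 588 = \left(-44 + 45\right) 588 = 1 \cdot 588 = 588$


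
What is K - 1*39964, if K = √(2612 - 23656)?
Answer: -39964 + 2*I*√5261 ≈ -39964.0 + 145.07*I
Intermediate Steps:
K = 2*I*√5261 (K = √(-21044) = 2*I*√5261 ≈ 145.07*I)
K - 1*39964 = 2*I*√5261 - 1*39964 = 2*I*√5261 - 39964 = -39964 + 2*I*√5261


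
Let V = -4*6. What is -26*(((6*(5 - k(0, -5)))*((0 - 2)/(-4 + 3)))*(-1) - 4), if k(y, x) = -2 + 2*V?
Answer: 17264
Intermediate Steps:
V = -24
k(y, x) = -50 (k(y, x) = -2 + 2*(-24) = -2 - 48 = -50)
-26*(((6*(5 - k(0, -5)))*((0 - 2)/(-4 + 3)))*(-1) - 4) = -26*(((6*(5 - 1*(-50)))*((0 - 2)/(-4 + 3)))*(-1) - 4) = -26*(((6*(5 + 50))*(-2/(-1)))*(-1) - 4) = -26*(((6*55)*(-2*(-1)))*(-1) - 4) = -26*((330*2)*(-1) - 4) = -26*(660*(-1) - 4) = -26*(-660 - 4) = -26*(-664) = 17264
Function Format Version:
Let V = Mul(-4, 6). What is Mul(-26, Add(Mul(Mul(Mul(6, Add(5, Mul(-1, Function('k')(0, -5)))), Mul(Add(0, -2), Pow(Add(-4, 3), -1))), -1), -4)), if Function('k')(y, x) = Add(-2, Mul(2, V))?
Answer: 17264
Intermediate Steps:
V = -24
Function('k')(y, x) = -50 (Function('k')(y, x) = Add(-2, Mul(2, -24)) = Add(-2, -48) = -50)
Mul(-26, Add(Mul(Mul(Mul(6, Add(5, Mul(-1, Function('k')(0, -5)))), Mul(Add(0, -2), Pow(Add(-4, 3), -1))), -1), -4)) = Mul(-26, Add(Mul(Mul(Mul(6, Add(5, Mul(-1, -50))), Mul(Add(0, -2), Pow(Add(-4, 3), -1))), -1), -4)) = Mul(-26, Add(Mul(Mul(Mul(6, Add(5, 50)), Mul(-2, Pow(-1, -1))), -1), -4)) = Mul(-26, Add(Mul(Mul(Mul(6, 55), Mul(-2, -1)), -1), -4)) = Mul(-26, Add(Mul(Mul(330, 2), -1), -4)) = Mul(-26, Add(Mul(660, -1), -4)) = Mul(-26, Add(-660, -4)) = Mul(-26, -664) = 17264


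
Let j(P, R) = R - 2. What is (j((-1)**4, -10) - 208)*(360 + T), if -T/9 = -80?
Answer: -237600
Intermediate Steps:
T = 720 (T = -9*(-80) = 720)
j(P, R) = -2 + R
(j((-1)**4, -10) - 208)*(360 + T) = ((-2 - 10) - 208)*(360 + 720) = (-12 - 208)*1080 = -220*1080 = -237600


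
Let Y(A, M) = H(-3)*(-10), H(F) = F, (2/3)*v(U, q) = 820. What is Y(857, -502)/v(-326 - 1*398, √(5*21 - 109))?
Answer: 1/41 ≈ 0.024390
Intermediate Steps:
v(U, q) = 1230 (v(U, q) = (3/2)*820 = 1230)
Y(A, M) = 30 (Y(A, M) = -3*(-10) = 30)
Y(857, -502)/v(-326 - 1*398, √(5*21 - 109)) = 30/1230 = 30*(1/1230) = 1/41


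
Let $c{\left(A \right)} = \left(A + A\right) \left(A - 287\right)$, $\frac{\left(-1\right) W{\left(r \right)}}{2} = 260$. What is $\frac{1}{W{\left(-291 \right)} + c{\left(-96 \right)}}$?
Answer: $\frac{1}{73016} \approx 1.3696 \cdot 10^{-5}$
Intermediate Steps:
$W{\left(r \right)} = -520$ ($W{\left(r \right)} = \left(-2\right) 260 = -520$)
$c{\left(A \right)} = 2 A \left(-287 + A\right)$
$\frac{1}{W{\left(-291 \right)} + c{\left(-96 \right)}} = \frac{1}{-520 + 2 \left(-96\right) \left(-287 - 96\right)} = \frac{1}{-520 + 2 \left(-96\right) \left(-383\right)} = \frac{1}{-520 + 73536} = \frac{1}{73016}$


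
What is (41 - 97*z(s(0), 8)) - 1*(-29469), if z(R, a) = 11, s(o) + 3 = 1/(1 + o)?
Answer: 28443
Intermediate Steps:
s(o) = -3 + 1/(1 + o)
(41 - 97*z(s(0), 8)) - 1*(-29469) = (41 - 97*11) - 1*(-29469) = (41 - 1067) + 29469 = -1026 + 29469 = 28443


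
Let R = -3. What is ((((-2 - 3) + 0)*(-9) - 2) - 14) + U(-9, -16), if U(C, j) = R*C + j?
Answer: 40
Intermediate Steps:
U(C, j) = j - 3*C (U(C, j) = -3*C + j = j - 3*C)
((((-2 - 3) + 0)*(-9) - 2) - 14) + U(-9, -16) = ((((-2 - 3) + 0)*(-9) - 2) - 14) + (-16 - 3*(-9)) = (((-5 + 0)*(-9) - 2) - 14) + (-16 + 27) = ((-5*(-9) - 2) - 14) + 11 = ((45 - 2) - 14) + 11 = (43 - 14) + 11 = 29 + 11 = 40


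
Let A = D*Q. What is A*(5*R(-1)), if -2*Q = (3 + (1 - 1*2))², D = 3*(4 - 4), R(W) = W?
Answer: 0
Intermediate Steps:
D = 0 (D = 3*0 = 0)
Q = -2 (Q = -(3 + (1 - 1*2))²/2 = -(3 + (1 - 2))²/2 = -(3 - 1)²/2 = -½*2² = -½*4 = -2)
A = 0 (A = 0*(-2) = 0)
A*(5*R(-1)) = 0*(5*(-1)) = 0*(-5) = 0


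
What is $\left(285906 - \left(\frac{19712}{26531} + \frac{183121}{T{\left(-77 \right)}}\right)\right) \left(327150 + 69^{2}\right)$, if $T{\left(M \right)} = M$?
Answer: $\frac{195472516512339639}{2042887} \approx 9.5684 \cdot 10^{10}$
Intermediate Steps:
$\left(285906 - \left(\frac{19712}{26531} + \frac{183121}{T{\left(-77 \right)}}\right)\right) \left(327150 + 69^{2}\right) = \left(285906 - \left(- \frac{183121}{77} + \frac{19712}{26531}\right)\right) \left(327150 + 69^{2}\right) = \left(285906 - - \frac{4856865427}{2042887}\right) \left(327150 + 4761\right) = \left(285906 + \left(- \frac{19712}{26531} + \frac{183121}{77}\right)\right) 331911 = \left(285906 + \frac{4856865427}{2042887}\right) 331911 = \frac{588930516049}{2042887} \cdot 331911 = \frac{195472516512339639}{2042887}$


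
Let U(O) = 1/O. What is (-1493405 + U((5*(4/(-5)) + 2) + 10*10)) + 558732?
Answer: -91597953/98 ≈ -9.3467e+5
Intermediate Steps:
(-1493405 + U((5*(4/(-5)) + 2) + 10*10)) + 558732 = (-1493405 + 1/((5*(4/(-5)) + 2) + 10*10)) + 558732 = (-1493405 + 1/((5*(4*(-⅕)) + 2) + 100)) + 558732 = (-1493405 + 1/((5*(-⅘) + 2) + 100)) + 558732 = (-1493405 + 1/((-4 + 2) + 100)) + 558732 = (-1493405 + 1/(-2 + 100)) + 558732 = (-1493405 + 1/98) + 558732 = -146353689/98 + 558732 = -91597953/98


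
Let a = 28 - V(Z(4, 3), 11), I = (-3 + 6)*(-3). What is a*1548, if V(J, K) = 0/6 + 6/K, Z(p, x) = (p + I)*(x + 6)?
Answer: 467496/11 ≈ 42500.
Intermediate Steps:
I = -9 (I = 3*(-3) = -9)
Z(p, x) = (-9 + p)*(6 + x) (Z(p, x) = (p - 9)*(x + 6) = (-9 + p)*(6 + x))
V(J, K) = 6/K (V(J, K) = 0*(1/6) + 6/K = 0 + 6/K = 6/K)
a = 302/11 (a = 28 - 6/11 = 302/11 ≈ 27.455)
a*1548 = (302/11)*1548 = 467496/11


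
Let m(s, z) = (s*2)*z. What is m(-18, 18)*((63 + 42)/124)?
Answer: -17010/31 ≈ -548.71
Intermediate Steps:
m(s, z) = 2*s*z (m(s, z) = (2*s)*z = 2*s*z)
m(-18, 18)*((63 + 42)/124) = (2*(-18)*18)*((63 + 42)/124) = -68040/124 = -648*105/124 = -17010/31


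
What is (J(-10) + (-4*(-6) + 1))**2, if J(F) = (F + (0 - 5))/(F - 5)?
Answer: 676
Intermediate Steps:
J(F) = 1 (J(F) = (F - 5)/(-5 + F) = (-5 + F)/(-5 + F) = 1)
(J(-10) + (-4*(-6) + 1))**2 = (1 + (-4*(-6) + 1))**2 = (1 + (24 + 1))**2 = (1 + 25)**2 = 26**2 = 676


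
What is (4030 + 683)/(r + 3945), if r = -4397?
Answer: -4713/452 ≈ -10.427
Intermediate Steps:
(4030 + 683)/(r + 3945) = (4030 + 683)/(-4397 + 3945) = 4713/(-452) = 4713*(-1/452) = -4713/452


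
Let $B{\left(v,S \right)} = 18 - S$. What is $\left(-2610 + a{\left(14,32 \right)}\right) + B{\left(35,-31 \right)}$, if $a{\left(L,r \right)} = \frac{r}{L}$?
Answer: $- \frac{17911}{7} \approx -2558.7$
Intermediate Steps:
$\left(-2610 + a{\left(14,32 \right)}\right) + B{\left(35,-31 \right)} = \left(-2610 + \frac{32}{14}\right) + \left(18 - -31\right) = \left(-2610 + 32 \cdot \frac{1}{14}\right) + \left(18 + 31\right) = \left(-2610 + \frac{16}{7}\right) + 49 = - \frac{18254}{7} + 49 = - \frac{17911}{7}$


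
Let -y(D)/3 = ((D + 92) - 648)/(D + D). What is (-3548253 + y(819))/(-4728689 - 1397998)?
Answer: 1937346401/3345171102 ≈ 0.57915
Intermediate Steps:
y(D) = -3*(-556 + D)/(2*D) (y(D) = -3*((D + 92) - 648)/(D + D) = -3*((92 + D) - 648)/(2*D) = -3*(-556 + D)*1/(2*D) = -3*(-556 + D)/(2*D))
(-3548253 + y(819))/(-4728689 - 1397998) = (-3548253 + (-3/2 + 834/819))/(-4728689 - 1397998) = (-3548253 + (-3/2 + 834*(1/819)))/(-6126687) = (-3548253 + (-3/2 + 278/273))*(-1/6126687) = (-3548253 - 263/546)*(-1/6126687) = -1937346401/546*(-1/6126687) = 1937346401/3345171102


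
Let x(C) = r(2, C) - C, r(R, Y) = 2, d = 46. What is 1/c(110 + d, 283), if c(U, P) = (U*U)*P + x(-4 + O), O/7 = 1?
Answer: 1/6887087 ≈ 1.4520e-7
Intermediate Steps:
O = 7 (O = 7*1 = 7)
x(C) = 2 - C
c(U, P) = -1 + P*U**2 (c(U, P) = (U*U)*P + (2 - (-4 + 7)) = U**2*P + (2 - 1*3) = P*U**2 + (2 - 3) = P*U**2 - 1 = -1 + P*U**2)
1/c(110 + d, 283) = 1/(-1 + 283*(110 + 46)**2) = 1/(-1 + 283*156**2) = 1/(-1 + 283*24336) = 1/(-1 + 6887088) = 1/6887087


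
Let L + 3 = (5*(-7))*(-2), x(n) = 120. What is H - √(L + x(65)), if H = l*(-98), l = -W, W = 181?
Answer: 17738 - √187 ≈ 17724.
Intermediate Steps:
l = -181 (l = -1*181 = -181)
H = 17738 (H = -181*(-98) = 17738)
L = 67 (L = -3 + (5*(-7))*(-2) = -3 - 35*(-2) = -3 + 70 = 67)
H - √(L + x(65)) = 17738 - √(67 + 120) = 17738 - √187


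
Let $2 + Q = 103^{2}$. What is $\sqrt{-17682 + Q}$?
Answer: $5 i \sqrt{283} \approx 84.113 i$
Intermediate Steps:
$Q = 10607$ ($Q = -2 + 103^{2} = -2 + 10609 = 10607$)
$\sqrt{-17682 + Q} = \sqrt{-17682 + 10607} = \sqrt{-7075} = 5 i \sqrt{283}$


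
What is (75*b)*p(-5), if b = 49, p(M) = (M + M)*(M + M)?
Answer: 367500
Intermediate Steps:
p(M) = 4*M² (p(M) = (2*M)*(2*M) = 4*M²)
(75*b)*p(-5) = (75*49)*(4*(-5)²) = 3675*(4*25) = 3675*100 = 367500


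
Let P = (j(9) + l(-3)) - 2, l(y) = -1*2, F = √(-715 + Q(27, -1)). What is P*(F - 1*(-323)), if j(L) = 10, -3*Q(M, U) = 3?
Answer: 1938 + 12*I*√179 ≈ 1938.0 + 160.55*I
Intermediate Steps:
Q(M, U) = -1 (Q(M, U) = -⅓*3 = -1)
F = 2*I*√179 (F = √(-715 - 1) = √(-716) = 2*I*√179 ≈ 26.758*I)
l(y) = -2
P = 6 (P = (10 - 2) - 2 = 8 - 2 = 6)
P*(F - 1*(-323)) = 6*(2*I*√179 - 1*(-323)) = 6*(2*I*√179 + 323) = 6*(323 + 2*I*√179) = 1938 + 12*I*√179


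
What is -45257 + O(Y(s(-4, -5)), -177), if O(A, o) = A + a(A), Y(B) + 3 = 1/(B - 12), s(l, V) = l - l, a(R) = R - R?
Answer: -543121/12 ≈ -45260.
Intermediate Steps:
a(R) = 0
s(l, V) = 0
Y(B) = -3 + 1/(-12 + B) (Y(B) = -3 + 1/(B - 12) = -3 + 1/(-12 + B))
O(A, o) = A (O(A, o) = A + 0 = A)
-45257 + O(Y(s(-4, -5)), -177) = -45257 + (37 - 3*0)/(-12 + 0) = -45257 + (37 + 0)/(-12) = -45257 - 1/12*37 = -45257 - 37/12 = -543121/12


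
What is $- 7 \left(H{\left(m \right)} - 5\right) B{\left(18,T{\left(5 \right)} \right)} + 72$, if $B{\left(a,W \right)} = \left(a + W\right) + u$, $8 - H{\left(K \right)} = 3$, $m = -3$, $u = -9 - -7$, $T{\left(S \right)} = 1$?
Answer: $72$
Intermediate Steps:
$u = -2$ ($u = -9 + 7 = -2$)
$H{\left(K \right)} = 5$ ($H{\left(K \right)} = 8 - 3 = 5$)
$B{\left(a,W \right)} = -2 + W + a$ ($B{\left(a,W \right)} = \left(a + W\right) - 2 = \left(W + a\right) - 2 = -2 + W + a$)
$- 7 \left(H{\left(m \right)} - 5\right) B{\left(18,T{\left(5 \right)} \right)} + 72 = - 7 \left(5 - 5\right) \left(-2 + 1 + 18\right) + 72 = \left(-7\right) 0 \cdot 17 + 72 = 0 \cdot 17 + 72 = 0 + 72 = 72$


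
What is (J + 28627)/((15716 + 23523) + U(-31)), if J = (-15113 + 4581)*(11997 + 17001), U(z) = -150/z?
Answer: -9466727579/1216559 ≈ -7781.6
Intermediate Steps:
J = -305406936 (J = -10532*28998 = -305406936)
(J + 28627)/((15716 + 23523) + U(-31)) = (-305406936 + 28627)/((15716 + 23523) - 150/(-31)) = -305378309/(39239 - 150*(-1/31)) = -305378309/(39239 + 150/31) = -305378309/1216559/31 = -305378309*31/1216559 = -9466727579/1216559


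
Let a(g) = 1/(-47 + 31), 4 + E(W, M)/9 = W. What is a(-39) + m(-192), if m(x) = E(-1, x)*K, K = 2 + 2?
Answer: -2881/16 ≈ -180.06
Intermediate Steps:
E(W, M) = -36 + 9*W
K = 4
m(x) = -180 (m(x) = (-36 + 9*(-1))*4 = (-36 - 9)*4 = -45*4 = -180)
a(g) = -1/16 (a(g) = 1/(-16) = -1/16)
a(-39) + m(-192) = -1/16 - 180 = -2881/16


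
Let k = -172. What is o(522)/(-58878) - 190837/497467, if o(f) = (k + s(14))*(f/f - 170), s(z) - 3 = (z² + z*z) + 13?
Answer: 4302436471/14644931013 ≈ 0.29378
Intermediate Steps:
s(z) = 16 + 2*z² (s(z) = 3 + ((z² + z*z) + 13) = 3 + ((z² + z²) + 13) = 3 + (2*z² + 13) = 3 + (13 + 2*z²) = 16 + 2*z²)
o(f) = -39884 (o(f) = (-172 + (16 + 2*14²))*(f/f - 170) = (-172 + (16 + 2*196))*(1 - 170) = (-172 + (16 + 392))*(-169) = (-172 + 408)*(-169) = 236*(-169) = -39884)
o(522)/(-58878) - 190837/497467 = -39884/(-58878) - 190837/497467 = -39884*(-1/58878) - 190837*1/497467 = 19942/29439 - 190837/497467 = 4302436471/14644931013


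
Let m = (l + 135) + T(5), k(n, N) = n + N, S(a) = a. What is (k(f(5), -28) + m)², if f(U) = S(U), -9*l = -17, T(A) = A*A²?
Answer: 4622500/81 ≈ 57068.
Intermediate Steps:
T(A) = A³
l = 17/9 (l = -⅑*(-17) = 17/9 ≈ 1.8889)
f(U) = U
k(n, N) = N + n
m = 2357/9 (m = (17/9 + 135) + 5³ = 1232/9 + 125 = 2357/9 ≈ 261.89)
(k(f(5), -28) + m)² = ((-28 + 5) + 2357/9)² = (-23 + 2357/9)² = (2150/9)² = 4622500/81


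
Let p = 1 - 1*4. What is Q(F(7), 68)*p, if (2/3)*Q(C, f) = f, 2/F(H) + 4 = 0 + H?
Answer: -306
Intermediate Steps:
F(H) = 2/(-4 + H) (F(H) = 2/(-4 + (0 + H)) = 2/(-4 + H))
Q(C, f) = 3*f/2
p = -3 (p = 1 - 4 = -3)
Q(F(7), 68)*p = ((3/2)*68)*(-3) = 102*(-3) = -306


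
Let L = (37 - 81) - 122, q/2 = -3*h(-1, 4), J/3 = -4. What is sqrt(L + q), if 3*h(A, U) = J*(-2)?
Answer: I*sqrt(214) ≈ 14.629*I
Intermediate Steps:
J = -12 (J = 3*(-4) = -12)
h(A, U) = 8 (h(A, U) = (-12*(-2))/3 = (1/3)*24 = 8)
q = -48 (q = 2*(-3*8) = 2*(-24) = -48)
L = -166 (L = -44 - 122 = -166)
sqrt(L + q) = sqrt(-166 - 48) = sqrt(-214) = I*sqrt(214)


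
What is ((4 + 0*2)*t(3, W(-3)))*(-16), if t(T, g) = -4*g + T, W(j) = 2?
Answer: 320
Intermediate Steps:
t(T, g) = T - 4*g
((4 + 0*2)*t(3, W(-3)))*(-16) = ((4 + 0*2)*(3 - 4*2))*(-16) = ((4 + 0)*(3 - 8))*(-16) = (4*(-5))*(-16) = -20*(-16) = 320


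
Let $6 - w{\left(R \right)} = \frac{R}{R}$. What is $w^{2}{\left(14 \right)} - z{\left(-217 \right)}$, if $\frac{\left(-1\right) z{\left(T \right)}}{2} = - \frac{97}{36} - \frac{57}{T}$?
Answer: $\frac{78653}{3906} \approx 20.136$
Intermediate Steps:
$w{\left(R \right)} = 5$ ($w{\left(R \right)} = 6 - \frac{R}{R} = 6 - 1 = 5$)
$z{\left(T \right)} = \frac{97}{18} + \frac{114}{T}$ ($z{\left(T \right)} = - 2 \left(- \frac{97}{36} - \frac{57}{T}\right) = \frac{97}{18} + \frac{114}{T}$)
$w^{2}{\left(14 \right)} - z{\left(-217 \right)} = 5^{2} - \left(\frac{97}{18} + \frac{114}{-217}\right) = 25 - \left(\frac{97}{18} + 114 \left(- \frac{1}{217}\right)\right) = 25 - \left(\frac{97}{18} - \frac{114}{217}\right) = 25 - \frac{18997}{3906} = \frac{78653}{3906}$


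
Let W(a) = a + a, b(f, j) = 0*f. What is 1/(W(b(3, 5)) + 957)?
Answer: 1/957 ≈ 0.0010449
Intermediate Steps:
b(f, j) = 0
W(a) = 2*a
1/(W(b(3, 5)) + 957) = 1/(2*0 + 957) = 1/(0 + 957) = 1/957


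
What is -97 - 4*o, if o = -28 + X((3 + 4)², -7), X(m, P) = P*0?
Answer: 15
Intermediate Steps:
X(m, P) = 0
o = -28 (o = -28 + 0 = -28)
-97 - 4*o = -97 - 4*(-28) = -97 + 112 = 15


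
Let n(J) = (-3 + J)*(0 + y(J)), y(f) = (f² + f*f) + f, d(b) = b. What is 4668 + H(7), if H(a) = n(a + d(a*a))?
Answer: 340052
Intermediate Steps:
y(f) = f + 2*f² (y(f) = (f² + f²) + f = 2*f² + f = f + 2*f²)
n(J) = J*(1 + 2*J)*(-3 + J) (n(J) = (-3 + J)*(0 + J*(1 + 2*J)) = (-3 + J)*(J*(1 + 2*J)) = J*(1 + 2*J)*(-3 + J))
H(a) = (a + a²)*(1 + 2*a + 2*a²)*(-3 + a + a²) (H(a) = (a + a*a)*(1 + 2*(a + a*a))*(-3 + (a + a*a)) = (a + a²)*(1 + 2*(a + a²))*(-3 + (a + a²)) = (a + a²)*(1 + (2*a + 2*a²))*(-3 + a + a²) = (a + a²)*(1 + 2*a + 2*a²)*(-3 + a + a²))
4668 + H(7) = 4668 + 7*(1 + 7)*(1 + 2*7 + 2*7²)*(-3 + 7 + 7²) = 4668 + 7*8*(1 + 14 + 2*49)*(-3 + 7 + 49) = 4668 + 7*8*(1 + 14 + 98)*53 = 4668 + 7*8*113*53 = 4668 + 335384 = 340052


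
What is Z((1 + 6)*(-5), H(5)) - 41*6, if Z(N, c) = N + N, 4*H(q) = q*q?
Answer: -316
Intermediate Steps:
H(q) = q²/4 (H(q) = (q*q)/4 = q²/4)
Z(N, c) = 2*N
Z((1 + 6)*(-5), H(5)) - 41*6 = 2*((1 + 6)*(-5)) - 41*6 = 2*(7*(-5)) - 246 = 2*(-35) - 246 = -70 - 246 = -316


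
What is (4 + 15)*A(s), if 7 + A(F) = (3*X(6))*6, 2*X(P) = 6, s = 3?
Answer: 893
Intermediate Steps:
X(P) = 3 (X(P) = (1/2)*6 = 3)
A(F) = 47 (A(F) = -7 + (3*3)*6 = -7 + 9*6 = -7 + 54 = 47)
(4 + 15)*A(s) = (4 + 15)*47 = 19*47 = 893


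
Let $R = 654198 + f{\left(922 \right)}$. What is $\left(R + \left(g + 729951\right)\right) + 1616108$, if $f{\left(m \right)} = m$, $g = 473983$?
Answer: $3475162$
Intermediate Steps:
$R = 655120$ ($R = 654198 + 922 = 655120$)
$\left(R + \left(g + 729951\right)\right) + 1616108 = \left(655120 + \left(473983 + 729951\right)\right) + 1616108 = \left(655120 + 1203934\right) + 1616108 = 1859054 + 1616108 = 3475162$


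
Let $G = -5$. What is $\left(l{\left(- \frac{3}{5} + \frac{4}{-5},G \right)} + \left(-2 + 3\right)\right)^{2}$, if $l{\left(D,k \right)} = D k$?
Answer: $64$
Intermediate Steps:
$\left(l{\left(- \frac{3}{5} + \frac{4}{-5},G \right)} + \left(-2 + 3\right)\right)^{2} = \left(\left(- \frac{3}{5} + \frac{4}{-5}\right) \left(-5\right) + \left(-2 + 3\right)\right)^{2} = \left(\left(\left(-3\right) \frac{1}{5} + 4 \left(- \frac{1}{5}\right)\right) \left(-5\right) + 1\right)^{2} = \left(\left(- \frac{3}{5} - \frac{4}{5}\right) \left(-5\right) + 1\right)^{2} = \left(\left(- \frac{7}{5}\right) \left(-5\right) + 1\right)^{2} = \left(7 + 1\right)^{2} = 8^{2} = 64$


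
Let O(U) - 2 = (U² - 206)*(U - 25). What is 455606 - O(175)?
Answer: -4107246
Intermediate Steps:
O(U) = 2 + (-206 + U²)*(-25 + U) (O(U) = 2 + (U² - 206)*(U - 25) = 2 + (-206 + U²)*(-25 + U))
455606 - O(175) = 455606 - (5152 + 175³ - 206*175 - 25*175²) = 455606 - (5152 + 5359375 - 36050 - 25*30625) = 455606 - (5152 + 5359375 - 36050 - 765625) = 455606 - 1*4562852 = 455606 - 4562852 = -4107246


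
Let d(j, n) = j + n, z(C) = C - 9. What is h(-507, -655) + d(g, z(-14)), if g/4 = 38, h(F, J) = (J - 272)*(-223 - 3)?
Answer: 209631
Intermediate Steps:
h(F, J) = 61472 - 226*J (h(F, J) = (-272 + J)*(-226) = 61472 - 226*J)
z(C) = -9 + C
g = 152 (g = 4*38 = 152)
h(-507, -655) + d(g, z(-14)) = (61472 - 226*(-655)) + (152 + (-9 - 14)) = (61472 + 148030) + (152 - 23) = 209502 + 129 = 209631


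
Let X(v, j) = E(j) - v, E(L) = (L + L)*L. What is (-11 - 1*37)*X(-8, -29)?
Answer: -81120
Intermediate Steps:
E(L) = 2*L² (E(L) = (2*L)*L = 2*L²)
X(v, j) = -v + 2*j² (X(v, j) = 2*j² - v = -v + 2*j²)
(-11 - 1*37)*X(-8, -29) = (-11 - 1*37)*(-1*(-8) + 2*(-29)²) = (-11 - 37)*(8 + 2*841) = -48*(8 + 1682) = -48*1690 = -81120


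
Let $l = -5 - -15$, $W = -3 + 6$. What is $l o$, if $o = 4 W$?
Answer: $120$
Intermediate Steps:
$W = 3$
$l = 10$ ($l = -5 + 15 = 10$)
$o = 12$ ($o = 4 \cdot 3 = 12$)
$l o = 10 \cdot 12 = 120$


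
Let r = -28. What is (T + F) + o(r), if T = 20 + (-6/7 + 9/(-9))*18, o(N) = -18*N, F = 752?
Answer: 8698/7 ≈ 1242.6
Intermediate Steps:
T = -94/7 (T = 20 + (-6*⅐ + 9*(-⅑))*18 = 20 + (-6/7 - 1)*18 = 20 - 13/7*18 = 20 - 234/7 = -94/7 ≈ -13.429)
(T + F) + o(r) = (-94/7 + 752) - 18*(-28) = 5170/7 + 504 = 8698/7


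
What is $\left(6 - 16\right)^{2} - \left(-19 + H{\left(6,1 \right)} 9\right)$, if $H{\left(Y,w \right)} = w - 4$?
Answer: $146$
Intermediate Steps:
$H{\left(Y,w \right)} = -4 + w$ ($H{\left(Y,w \right)} = w - 4 = -4 + w$)
$\left(6 - 16\right)^{2} - \left(-19 + H{\left(6,1 \right)} 9\right) = \left(6 - 16\right)^{2} - \left(-19 + \left(-4 + 1\right) 9\right) = \left(-10\right)^{2} - \left(-19 - 27\right) = 100 - \left(-19 - 27\right) = 100 - -46 = 100 + 46 = 146$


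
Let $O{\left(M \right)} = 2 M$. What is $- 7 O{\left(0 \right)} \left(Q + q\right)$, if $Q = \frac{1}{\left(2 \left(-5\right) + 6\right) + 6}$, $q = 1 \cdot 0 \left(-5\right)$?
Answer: $0$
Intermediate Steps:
$q = 0$ ($q = 0 \left(-5\right) = 0$)
$Q = \frac{1}{2}$ ($Q = \frac{1}{\left(-10 + 6\right) + 6} = \frac{1}{-4 + 6} = \frac{1}{2} \approx 0.5$)
$- 7 O{\left(0 \right)} \left(Q + q\right) = - 7 \cdot 2 \cdot 0 \left(\frac{1}{2} + 0\right) = \left(-7\right) 0 \cdot \frac{1}{2} = 0 \cdot \frac{1}{2} = 0$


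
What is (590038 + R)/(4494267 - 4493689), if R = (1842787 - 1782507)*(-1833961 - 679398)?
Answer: -75752345241/289 ≈ -2.6212e+8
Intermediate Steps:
R = -151505280520 (R = 60280*(-2513359) = -151505280520)
(590038 + R)/(4494267 - 4493689) = (590038 - 151505280520)/(4494267 - 4493689) = -151504690482/578 = -151504690482*1/578 = -75752345241/289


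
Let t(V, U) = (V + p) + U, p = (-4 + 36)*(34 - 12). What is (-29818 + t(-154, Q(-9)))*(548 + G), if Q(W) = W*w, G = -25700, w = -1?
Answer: 735922368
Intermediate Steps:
p = 704 (p = 32*22 = 704)
Q(W) = -W (Q(W) = W*(-1) = -W)
t(V, U) = 704 + U + V (t(V, U) = (V + 704) + U = (704 + V) + U = 704 + U + V)
(-29818 + t(-154, Q(-9)))*(548 + G) = (-29818 + (704 - 1*(-9) - 154))*(548 - 25700) = (-29818 + (704 + 9 - 154))*(-25152) = (-29818 + 559)*(-25152) = -29259*(-25152) = 735922368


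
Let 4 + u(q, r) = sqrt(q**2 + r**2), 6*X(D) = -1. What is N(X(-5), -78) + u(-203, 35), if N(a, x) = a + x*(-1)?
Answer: 443/6 + 7*sqrt(866) ≈ 279.83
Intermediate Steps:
X(D) = -1/6 (X(D) = (1/6)*(-1) = -1/6)
N(a, x) = a - x
u(q, r) = -4 + sqrt(q**2 + r**2)
N(X(-5), -78) + u(-203, 35) = (-1/6 - 1*(-78)) + (-4 + sqrt((-203)**2 + 35**2)) = (-1/6 + 78) + (-4 + sqrt(41209 + 1225)) = 467/6 + (-4 + sqrt(42434)) = 467/6 + (-4 + 7*sqrt(866)) = 443/6 + 7*sqrt(866)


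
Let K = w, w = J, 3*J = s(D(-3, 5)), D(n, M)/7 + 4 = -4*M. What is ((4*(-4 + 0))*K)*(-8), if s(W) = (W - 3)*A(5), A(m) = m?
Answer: -36480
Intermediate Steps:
D(n, M) = -28 - 28*M (D(n, M) = -28 + 7*(-4*M) = -28 - 28*M)
s(W) = -15 + 5*W (s(W) = (W - 3)*5 = (-3 + W)*5 = -15 + 5*W)
J = -285 (J = (-15 + 5*(-28 - 28*5))/3 = (-15 + 5*(-28 - 140))/3 = (-15 + 5*(-168))/3 = (-15 - 840)/3 = (⅓)*(-855) = -285)
w = -285
K = -285
((4*(-4 + 0))*K)*(-8) = ((4*(-4 + 0))*(-285))*(-8) = ((4*(-4))*(-285))*(-8) = -16*(-285)*(-8) = 4560*(-8) = -36480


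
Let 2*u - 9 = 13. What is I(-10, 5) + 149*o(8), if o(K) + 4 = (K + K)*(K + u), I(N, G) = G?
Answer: 44705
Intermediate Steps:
u = 11 (u = 9/2 + (½)*13 = 9/2 + 13/2 = 11)
o(K) = -4 + 2*K*(11 + K) (o(K) = -4 + (K + K)*(K + 11) = -4 + (2*K)*(11 + K) = -4 + 2*K*(11 + K))
I(-10, 5) + 149*o(8) = 5 + 149*(-4 + 2*8² + 22*8) = 5 + 149*(-4 + 2*64 + 176) = 5 + 149*(-4 + 128 + 176) = 5 + 149*300 = 5 + 44700 = 44705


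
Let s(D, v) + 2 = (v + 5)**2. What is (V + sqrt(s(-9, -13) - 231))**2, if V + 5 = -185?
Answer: 35931 - 4940*I ≈ 35931.0 - 4940.0*I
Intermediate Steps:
s(D, v) = -2 + (5 + v)**2 (s(D, v) = -2 + (v + 5)**2 = -2 + (5 + v)**2)
V = -190 (V = -5 - 185 = -190)
(V + sqrt(s(-9, -13) - 231))**2 = (-190 + sqrt((-2 + (5 - 13)**2) - 231))**2 = (-190 + sqrt((-2 + (-8)**2) - 231))**2 = (-190 + sqrt((-2 + 64) - 231))**2 = (-190 + sqrt(62 - 231))**2 = (-190 + sqrt(-169))**2 = (-190 + 13*I)**2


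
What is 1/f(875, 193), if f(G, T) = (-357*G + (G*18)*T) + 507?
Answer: 1/2727882 ≈ 3.6658e-7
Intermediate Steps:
f(G, T) = 507 - 357*G + 18*G*T (f(G, T) = (-357*G + (18*G)*T) + 507 = (-357*G + 18*G*T) + 507 = 507 - 357*G + 18*G*T)
1/f(875, 193) = 1/(507 - 357*875 + 18*875*193) = 1/(507 - 312375 + 3039750) = 1/2727882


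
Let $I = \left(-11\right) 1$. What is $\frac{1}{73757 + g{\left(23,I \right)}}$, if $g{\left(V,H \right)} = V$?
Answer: $\frac{1}{73780} \approx 1.3554 \cdot 10^{-5}$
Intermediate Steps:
$I = -11$
$\frac{1}{73757 + g{\left(23,I \right)}} = \frac{1}{73757 + 23} = \frac{1}{73780}$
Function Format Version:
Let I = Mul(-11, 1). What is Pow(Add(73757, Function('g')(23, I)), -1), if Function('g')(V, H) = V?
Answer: Rational(1, 73780) ≈ 1.3554e-5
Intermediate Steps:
I = -11
Pow(Add(73757, Function('g')(23, I)), -1) = Pow(Add(73757, 23), -1) = Pow(73780, -1) = Rational(1, 73780)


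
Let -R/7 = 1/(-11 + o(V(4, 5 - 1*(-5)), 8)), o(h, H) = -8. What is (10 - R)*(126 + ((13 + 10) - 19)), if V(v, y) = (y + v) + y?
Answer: 23790/19 ≈ 1252.1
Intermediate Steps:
V(v, y) = v + 2*y (V(v, y) = (v + y) + y = v + 2*y)
R = 7/19 (R = -7/(-11 - 8) = -7/(-19) = -7*(-1/19) = 7/19 ≈ 0.36842)
(10 - R)*(126 + ((13 + 10) - 19)) = (10 - 1*7/19)*(126 + ((13 + 10) - 19)) = (10 - 7/19)*(126 + (23 - 19)) = 183*(126 + 4)/19 = (183/19)*130 = 23790/19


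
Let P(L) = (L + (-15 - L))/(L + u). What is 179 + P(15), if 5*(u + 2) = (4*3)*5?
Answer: 892/5 ≈ 178.40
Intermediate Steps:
u = 10 (u = -2 + ((4*3)*5)/5 = -2 + (12*5)/5 = -2 + (1/5)*60 = -2 + 12 = 10)
P(L) = -15/(10 + L) (P(L) = (L + (-15 - L))/(L + 10) = -15/(10 + L))
179 + P(15) = 179 - 15/(10 + 15) = 179 - 15/25 = 179 - 15*1/25 = 179 - 3/5 = 892/5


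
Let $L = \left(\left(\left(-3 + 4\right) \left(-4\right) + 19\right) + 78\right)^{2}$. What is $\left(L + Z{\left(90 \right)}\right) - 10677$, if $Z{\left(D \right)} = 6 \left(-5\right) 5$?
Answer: $-2178$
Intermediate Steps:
$Z{\left(D \right)} = -150$ ($Z{\left(D \right)} = \left(-30\right) 5 = -150$)
$L = 8649$ ($L = \left(\left(1 \left(-4\right) + 19\right) + 78\right)^{2} = \left(\left(-4 + 19\right) + 78\right)^{2} = \left(15 + 78\right)^{2} = 93^{2} = 8649$)
$\left(L + Z{\left(90 \right)}\right) - 10677 = \left(8649 - 150\right) - 10677 = 8499 - 10677 = -2178$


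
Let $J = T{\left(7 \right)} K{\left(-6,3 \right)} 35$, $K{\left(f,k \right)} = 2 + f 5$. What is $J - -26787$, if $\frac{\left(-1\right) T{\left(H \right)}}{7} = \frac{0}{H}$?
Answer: $26787$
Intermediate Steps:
$K{\left(f,k \right)} = 2 + 5 f$
$T{\left(H \right)} = 0$ ($T{\left(H \right)} = - 7 \frac{0}{H} = \left(-7\right) 0 = 0$)
$J = 0$ ($J = 0 \left(2 + 5 \left(-6\right)\right) 35 = 0 \left(2 - 30\right) 35 = 0 \left(-28\right) 35 = 0 \cdot 35 = 0$)
$J - -26787 = 0 - -26787 = 0 + 26787 = 26787$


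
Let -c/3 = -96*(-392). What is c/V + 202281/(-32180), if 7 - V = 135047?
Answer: -37004739/6789980 ≈ -5.4499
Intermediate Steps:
V = -135040 (V = 7 - 1*135047 = 7 - 135047 = -135040)
c = -112896 (c = -(-288)*(-392) = -3*37632 = -112896)
c/V + 202281/(-32180) = -112896/(-135040) + 202281/(-32180) = -112896*(-1/135040) + 202281*(-1/32180) = 882/1055 - 202281/32180 = -37004739/6789980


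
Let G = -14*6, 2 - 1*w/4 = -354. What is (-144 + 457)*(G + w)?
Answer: 419420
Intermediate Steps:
w = 1424 (w = 8 - 4*(-354) = 8 + 1416 = 1424)
G = -84
(-144 + 457)*(G + w) = (-144 + 457)*(-84 + 1424) = 313*1340 = 419420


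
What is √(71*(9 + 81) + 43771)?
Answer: √50161 ≈ 223.97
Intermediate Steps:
√(71*(9 + 81) + 43771) = √(71*90 + 43771) = √(6390 + 43771) = √50161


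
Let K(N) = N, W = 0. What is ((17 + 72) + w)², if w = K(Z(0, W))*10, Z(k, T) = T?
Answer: 7921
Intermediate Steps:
w = 0 (w = 0*10 = 0)
((17 + 72) + w)² = ((17 + 72) + 0)² = (89 + 0)² = 89² = 7921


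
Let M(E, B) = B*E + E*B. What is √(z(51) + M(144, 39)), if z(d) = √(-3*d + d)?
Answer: √(11232 + I*√102) ≈ 105.98 + 0.0476*I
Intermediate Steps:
M(E, B) = 2*B*E (M(E, B) = B*E + B*E = 2*B*E)
z(d) = √2*√(-d) (z(d) = √(-2*d) = √2*√(-d))
√(z(51) + M(144, 39)) = √(√2*√(-1*51) + 2*39*144) = √(√2*√(-51) + 11232) = √(√2*(I*√51) + 11232) = √(I*√102 + 11232) = √(11232 + I*√102)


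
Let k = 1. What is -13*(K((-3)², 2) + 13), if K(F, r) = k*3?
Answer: -208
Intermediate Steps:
K(F, r) = 3 (K(F, r) = 1*3 = 3)
-13*(K((-3)², 2) + 13) = -13*(3 + 13) = -13*16 = -208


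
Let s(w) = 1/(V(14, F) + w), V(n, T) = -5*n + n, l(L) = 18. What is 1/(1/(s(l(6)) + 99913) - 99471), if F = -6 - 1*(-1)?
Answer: -3796693/377660849365 ≈ -1.0053e-5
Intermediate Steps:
F = -5 (F = -6 + 1 = -5)
V(n, T) = -4*n
s(w) = 1/(-56 + w) (s(w) = 1/(-4*14 + w) = 1/(-56 + w))
1/(1/(s(l(6)) + 99913) - 99471) = 1/(1/(1/(-56 + 18) + 99913) - 99471) = 1/(1/(1/(-38) + 99913) - 99471) = 1/(1/(-1/38 + 99913) - 99471) = 1/(1/(3796693/38) - 99471) = 1/(38/3796693 - 99471) = 1/(-377660849365/3796693) = -3796693/377660849365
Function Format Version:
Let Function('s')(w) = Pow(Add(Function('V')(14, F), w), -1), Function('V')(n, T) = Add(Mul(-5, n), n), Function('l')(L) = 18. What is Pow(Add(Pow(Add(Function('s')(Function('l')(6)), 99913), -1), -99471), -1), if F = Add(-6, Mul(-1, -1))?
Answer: Rational(-3796693, 377660849365) ≈ -1.0053e-5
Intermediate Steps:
F = -5 (F = Add(-6, 1) = -5)
Function('V')(n, T) = Mul(-4, n)
Function('s')(w) = Pow(Add(-56, w), -1) (Function('s')(w) = Pow(Add(Mul(-4, 14), w), -1) = Pow(Add(-56, w), -1))
Pow(Add(Pow(Add(Function('s')(Function('l')(6)), 99913), -1), -99471), -1) = Pow(Add(Pow(Add(Pow(Add(-56, 18), -1), 99913), -1), -99471), -1) = Pow(Add(Pow(Add(Pow(-38, -1), 99913), -1), -99471), -1) = Pow(Add(Pow(Add(Rational(-1, 38), 99913), -1), -99471), -1) = Pow(Add(Pow(Rational(3796693, 38), -1), -99471), -1) = Pow(Add(Rational(38, 3796693), -99471), -1) = Pow(Rational(-377660849365, 3796693), -1) = Rational(-3796693, 377660849365)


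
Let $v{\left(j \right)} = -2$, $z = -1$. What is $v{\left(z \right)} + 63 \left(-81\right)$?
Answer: $-5105$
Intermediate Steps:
$v{\left(z \right)} + 63 \left(-81\right) = -2 + 63 \left(-81\right) = -2 - 5103 = -5105$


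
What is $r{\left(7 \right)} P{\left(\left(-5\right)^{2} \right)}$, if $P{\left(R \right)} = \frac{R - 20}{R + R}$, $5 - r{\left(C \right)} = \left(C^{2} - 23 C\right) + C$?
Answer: $11$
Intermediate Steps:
$r{\left(C \right)} = 5 - C^{2} + 22 C$ ($r{\left(C \right)} = 5 - \left(\left(C^{2} - 23 C\right) + C\right) = 5 - \left(C^{2} - 22 C\right) = 5 - C^{2} + 22 C$)
$P{\left(R \right)} = \frac{-20 + R}{2 R}$
$r{\left(7 \right)} P{\left(\left(-5\right)^{2} \right)} = \left(5 - 7^{2} + 22 \cdot 7\right) \frac{-20 + \left(-5\right)^{2}}{2 \left(-5\right)^{2}} = \left(5 - 49 + 154\right) \frac{-20 + 25}{2 \cdot 25} = \left(5 - 49 + 154\right) \frac{1}{2} \cdot \frac{1}{25} \cdot 5 = 110 \cdot \frac{1}{10} = 11$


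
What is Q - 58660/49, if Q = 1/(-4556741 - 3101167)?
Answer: -64173269047/53605356 ≈ -1197.1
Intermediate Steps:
Q = -1/7657908 (Q = 1/(-7657908) = -1/7657908 ≈ -1.3058e-7)
Q - 58660/49 = -1/7657908 - 58660/49 = -1/7657908 - 1*8380/7 = -1/7657908 - 8380/7 = -64173269047/53605356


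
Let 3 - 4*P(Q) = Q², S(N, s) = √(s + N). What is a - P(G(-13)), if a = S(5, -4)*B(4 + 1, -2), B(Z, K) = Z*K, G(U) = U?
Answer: 63/2 ≈ 31.500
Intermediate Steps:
B(Z, K) = K*Z
S(N, s) = √(N + s)
a = -10 (a = √(5 - 4)*(-2*(4 + 1)) = √1*(-2*5) = 1*(-10) = -10)
P(Q) = ¾ - Q²/4
a - P(G(-13)) = -10 - (¾ - ¼*(-13)²) = -10 - (¾ - ¼*169) = -10 - (¾ - 169/4) = -10 - 1*(-83/2) = -10 + 83/2 = 63/2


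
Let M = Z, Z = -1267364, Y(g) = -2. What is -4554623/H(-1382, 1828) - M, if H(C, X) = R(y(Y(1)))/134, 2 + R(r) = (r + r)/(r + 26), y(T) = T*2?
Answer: 3373232883/13 ≈ 2.5948e+8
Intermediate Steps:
M = -1267364
y(T) = 2*T
R(r) = -2 + 2*r/(26 + r) (R(r) = -2 + (r + r)/(r + 26) = -2 + (2*r)/(26 + r) = -2 + 2*r/(26 + r))
H(C, X) = -13/737 (H(C, X) = -52/(26 + 2*(-2))/134 = -52/(26 - 4)*(1/134) = -52/22*(1/134) = -52*1/22*(1/134) = -26/11*1/134 = -13/737)
-4554623/H(-1382, 1828) - M = -4554623/(-13/737) - 1*(-1267364) = -4554623*(-737/13) + 1267364 = 3356757151/13 + 1267364 = 3373232883/13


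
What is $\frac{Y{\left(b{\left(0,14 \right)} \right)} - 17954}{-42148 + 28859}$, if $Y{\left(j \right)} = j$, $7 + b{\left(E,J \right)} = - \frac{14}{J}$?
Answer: $\frac{17962}{13289} \approx 1.3516$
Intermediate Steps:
$b{\left(E,J \right)} = -7 - \frac{14}{J}$
$\frac{Y{\left(b{\left(0,14 \right)} \right)} - 17954}{-42148 + 28859} = \frac{\left(-7 - \frac{14}{14}\right) - 17954}{-42148 + 28859} = \frac{\left(-7 - 1\right) - 17954}{-13289} = \left(\left(-7 - 1\right) - 17954\right) \left(- \frac{1}{13289}\right) = \left(-8 - 17954\right) \left(- \frac{1}{13289}\right) = \left(-17962\right) \left(- \frac{1}{13289}\right) = \frac{17962}{13289}$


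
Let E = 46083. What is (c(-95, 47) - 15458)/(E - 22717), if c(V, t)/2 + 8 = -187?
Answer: -1132/1669 ≈ -0.67825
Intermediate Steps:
c(V, t) = -390 (c(V, t) = -16 + 2*(-187) = -16 - 374 = -390)
(c(-95, 47) - 15458)/(E - 22717) = (-390 - 15458)/(46083 - 22717) = -15848/23366 = -15848*1/23366 = -1132/1669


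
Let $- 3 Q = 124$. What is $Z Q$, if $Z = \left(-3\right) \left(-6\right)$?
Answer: $-744$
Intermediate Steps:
$Z = 18$
$Q = - \frac{124}{3}$ ($Q = \left(- \frac{1}{3}\right) 124 = - \frac{124}{3} \approx -41.333$)
$Z Q = 18 \left(- \frac{124}{3}\right) = -744$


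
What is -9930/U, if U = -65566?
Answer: 4965/32783 ≈ 0.15145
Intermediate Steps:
-9930/U = -9930/(-65566) = -9930*(-1/65566) = 4965/32783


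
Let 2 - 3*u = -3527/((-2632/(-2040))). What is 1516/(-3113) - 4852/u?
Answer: -16272385600/2801833859 ≈ -5.8078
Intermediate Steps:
u = 900043/987 (u = ⅔ - (-3527)/(3*((-2632/(-2040)))) = ⅔ - (-3527)/(3*((-2632*(-1/2040)))) = ⅔ - (-3527)/(3*329/255) = ⅔ - (-3527)*255/(3*329) = ⅔ - ⅓*(-899385/329) = ⅔ + 299795/329 = 900043/987 ≈ 911.90)
1516/(-3113) - 4852/u = 1516/(-3113) - 4852/900043/987 = 1516*(-1/3113) - 4852*987/900043 = -1516/3113 - 4788924/900043 = -16272385600/2801833859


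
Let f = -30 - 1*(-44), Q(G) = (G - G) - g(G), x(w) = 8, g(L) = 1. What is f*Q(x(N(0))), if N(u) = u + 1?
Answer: -14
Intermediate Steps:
N(u) = 1 + u
Q(G) = -1 (Q(G) = (G - G) - 1*1 = 0 - 1 = -1)
f = 14 (f = -30 + 44 = 14)
f*Q(x(N(0))) = 14*(-1) = -14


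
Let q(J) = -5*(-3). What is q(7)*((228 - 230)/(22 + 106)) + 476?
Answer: 30449/64 ≈ 475.77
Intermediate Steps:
q(J) = 15
q(7)*((228 - 230)/(22 + 106)) + 476 = 15*((228 - 230)/(22 + 106)) + 476 = 15*(-2/128) + 476 = 15*(-2*1/128) + 476 = 15*(-1/64) + 476 = -15/64 + 476 = 30449/64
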